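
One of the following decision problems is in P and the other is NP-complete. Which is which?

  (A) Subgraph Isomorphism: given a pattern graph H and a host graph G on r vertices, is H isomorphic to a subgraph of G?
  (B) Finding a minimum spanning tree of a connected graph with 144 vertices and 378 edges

(A) is NP-complete: generalizes Clique and Hamiltonian Path (pattern size is part of the input).
(B) is P: Kruskal's / Prim's algorithms run in polynomial time.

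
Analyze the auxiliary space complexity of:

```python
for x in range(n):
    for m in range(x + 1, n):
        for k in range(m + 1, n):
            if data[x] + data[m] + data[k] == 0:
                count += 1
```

Space complexity: O(1).
Only a constant amount of auxiliary storage is used; nothing grows with n.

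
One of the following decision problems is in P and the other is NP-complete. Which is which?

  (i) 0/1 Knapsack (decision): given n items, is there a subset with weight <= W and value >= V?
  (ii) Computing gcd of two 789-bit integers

(i) is NP-complete: reduces from Subset Sum.
(ii) is P: the Euclidean algorithm runs in polynomial time in the bit-length.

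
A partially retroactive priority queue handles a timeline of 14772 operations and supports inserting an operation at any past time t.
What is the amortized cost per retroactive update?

Partially retroactive priority queues (Demaine-Iacono-Langerman) allow updates at past times with queries only at the present. With a balanced BST over the m = 14772 timeline events tracking bridges, each retroactive insert or delete is O(log m) amortized.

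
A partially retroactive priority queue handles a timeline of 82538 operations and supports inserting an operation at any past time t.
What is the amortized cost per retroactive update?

Partially retroactive priority queues (Demaine-Iacono-Langerman) allow updates at past times with queries only at the present. With a balanced BST over the m = 82538 timeline events tracking bridges, each retroactive insert or delete is O(log m) amortized.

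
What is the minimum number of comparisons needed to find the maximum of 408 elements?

Finding the maximum requires 407 comparisons. Each comparison eliminates exactly one candidate. With 408 candidates, we need 407 eliminations.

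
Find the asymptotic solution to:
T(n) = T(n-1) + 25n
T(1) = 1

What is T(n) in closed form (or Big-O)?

Unrolling: T(n) = 1 + 25*(2 + 3 + ... + n) = 1 + 25*(n(n+1)/2 - 1) = O(n^2).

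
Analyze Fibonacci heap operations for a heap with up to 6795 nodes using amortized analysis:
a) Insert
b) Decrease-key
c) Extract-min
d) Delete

Fibonacci heaps use lazy consolidation. Potential function Phi = t + 2m (t = number of trees, m = marked nodes).
- Insert: O(1) actual, Delta Phi = +1 (one new tree) => O(1) amortized.
- Decrease-key: with c cascading cuts, actual cost is O(c); Delta Phi <= c - 2(c-1) + 2 = 4 - c (c new trees; >= c-1 marks cleared; <= 1 new mark). Amortized O(c) + (4 - c) = O(1).
- Extract-min: O(D(n) + t) actual; consolidation drops t to <= D(n)+1, so Delta Phi pays for the t term. D(n) = O(log n) for n = 6795 => O(log n) amortized.
- Delete: decrease-key to -inf then extract-min = O(log n).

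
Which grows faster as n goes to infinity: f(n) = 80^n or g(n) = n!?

g(n) = n! grows faster: n!/80^n -> infinity by Stirling.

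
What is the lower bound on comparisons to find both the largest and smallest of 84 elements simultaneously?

Pair elements first (floor(84/2) comparisons), then find max among winners and min among losers. Total: ceil(3*84/2) - 2 = 124 comparisons.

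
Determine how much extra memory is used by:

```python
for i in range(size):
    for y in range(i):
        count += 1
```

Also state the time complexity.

Space complexity: O(1).
Only a constant amount of auxiliary storage is used; nothing grows with n.
Time complexity: O(n^2).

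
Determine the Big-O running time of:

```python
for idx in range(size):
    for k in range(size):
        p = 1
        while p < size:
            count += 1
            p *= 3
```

Time complexity: O(n^2 log n).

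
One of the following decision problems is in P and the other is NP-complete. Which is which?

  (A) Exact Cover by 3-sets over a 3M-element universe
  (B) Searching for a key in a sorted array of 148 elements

(A) is NP-complete: one of Karp's 21 NP-complete problems.
(B) is P: binary search runs in O(log n).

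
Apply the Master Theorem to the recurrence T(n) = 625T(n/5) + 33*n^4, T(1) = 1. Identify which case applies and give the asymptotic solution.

a=625, b=5, f(n)=33*n^4.
log_5(625) = 4, so n^(log_b(a)) = n^4.
f(n) = Theta(n^4), so Case 2 applies.
T(n) = Theta(n^4 log n).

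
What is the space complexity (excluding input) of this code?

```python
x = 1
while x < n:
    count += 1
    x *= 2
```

Space complexity: O(1).
Only a constant amount of auxiliary storage is used; nothing grows with n.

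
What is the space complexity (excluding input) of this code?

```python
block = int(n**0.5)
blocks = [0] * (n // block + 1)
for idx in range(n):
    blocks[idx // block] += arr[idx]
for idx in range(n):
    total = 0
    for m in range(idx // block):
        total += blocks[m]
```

Space complexity: O(sqrt(n)).
Storage scales with sqrt(n).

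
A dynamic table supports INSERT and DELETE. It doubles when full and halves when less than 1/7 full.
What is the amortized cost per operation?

Using potential function Phi = |2*num_items - table_size| when load > 1/2, and Phi = table_size/2 - num_items otherwise. The gap of 1/7 vs 1/2 for shrinking prevents thrashing. Both insert and delete have O(1) amortized cost.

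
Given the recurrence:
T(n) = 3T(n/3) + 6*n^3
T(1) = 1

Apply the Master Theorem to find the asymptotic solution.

a=3, b=3, f(n)=6*n^3. log_3(3) = 1 < 3. Case 3: T(n) = O(n^3).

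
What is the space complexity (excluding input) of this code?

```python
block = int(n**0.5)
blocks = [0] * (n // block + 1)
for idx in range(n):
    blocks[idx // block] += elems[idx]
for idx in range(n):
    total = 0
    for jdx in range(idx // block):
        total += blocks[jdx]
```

Space complexity: O(sqrt(n)).
Storage scales with sqrt(n).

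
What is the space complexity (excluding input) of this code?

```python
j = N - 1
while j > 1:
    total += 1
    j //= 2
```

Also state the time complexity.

Space complexity: O(1).
Only a constant amount of auxiliary storage is used; nothing grows with n.
Time complexity: O(log n).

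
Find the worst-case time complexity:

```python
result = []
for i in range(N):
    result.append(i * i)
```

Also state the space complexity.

Time complexity: O(n).
Space complexity: O(n).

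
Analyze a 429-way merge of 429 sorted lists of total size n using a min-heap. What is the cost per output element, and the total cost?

Maintain a min-heap of size 429 holding the current head of each list. Each output step does one extract-min (O(log 429)) and one insert of that list's next element (O(log 429)). Each of the n elements passes through the heap exactly once, so the total cost is O(n log 429), i.e. O(log 429) per output element.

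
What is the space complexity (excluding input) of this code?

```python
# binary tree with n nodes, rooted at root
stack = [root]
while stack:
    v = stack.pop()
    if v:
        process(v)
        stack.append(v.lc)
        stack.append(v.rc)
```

Space complexity: O(n).
Auxiliary storage grows linearly with the input size n in the worst case.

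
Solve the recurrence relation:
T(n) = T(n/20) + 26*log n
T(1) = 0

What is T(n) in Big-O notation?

Each of the log_20(n) levels adds O(log n). T(n) = O(log^2 n).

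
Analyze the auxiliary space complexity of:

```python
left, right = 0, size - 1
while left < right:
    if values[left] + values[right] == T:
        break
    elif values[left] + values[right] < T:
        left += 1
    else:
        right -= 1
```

Space complexity: O(1).
Only a constant amount of auxiliary storage is used; nothing grows with n.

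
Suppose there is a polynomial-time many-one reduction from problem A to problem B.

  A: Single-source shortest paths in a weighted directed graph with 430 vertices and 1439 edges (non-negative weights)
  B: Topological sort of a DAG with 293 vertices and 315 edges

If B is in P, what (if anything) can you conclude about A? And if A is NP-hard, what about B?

A poly-time reduction A <=_p B means any A-instance can be transformed to a B-instance in poly time.
If B is in P: compose the reduction with B's poly-time algorithm to solve A in poly time, so A is in P.
If A is NP-hard: every NP problem reduces to A, which reduces to B; composing reductions, every NP problem reduces to B, so B is NP-hard.
(Here in fact A is P and B is P.)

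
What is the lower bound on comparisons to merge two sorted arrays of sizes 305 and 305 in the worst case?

Adversary: with |305 - 305| <= 1 the inputs can be fully interleaved so that every adjacent pair in the merged output comes from different arrays. Then each of the 609 adjacent pairs must be directly compared, or the algorithm cannot determine their relative order. Standard merge meets this bound.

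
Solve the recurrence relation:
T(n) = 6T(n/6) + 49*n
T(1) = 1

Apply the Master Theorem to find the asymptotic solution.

a=6, b=6, f(n)=49*n. log_6(6) = 1. Case 2: T(n) = O(n log n).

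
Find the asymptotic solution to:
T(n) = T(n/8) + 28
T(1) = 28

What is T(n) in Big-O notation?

Each step divides n by 8 and adds 28. After log_8(n) steps, T(n) = O(log n).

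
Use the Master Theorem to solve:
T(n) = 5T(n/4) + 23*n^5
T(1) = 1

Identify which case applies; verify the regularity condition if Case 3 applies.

a=5, b=4, f(n)=23*n^5.
log_4(5) = 1.161 < 5.
f(n) = Omega(n^(1.161+epsilon)) for some epsilon > 0, so Case 3 is the candidate.
Regularity: a*f(n/b) = 5*23*(n/4)^5 = (5/1024)*23*n^5 <= c*f(n) with c = 5/1024 < 1. Satisfied.
Case 3: T(n) = Theta(n^5).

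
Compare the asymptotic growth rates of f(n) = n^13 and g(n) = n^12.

f(n) = n^13 grows faster: n^13/n^12 = n^1 -> infinity.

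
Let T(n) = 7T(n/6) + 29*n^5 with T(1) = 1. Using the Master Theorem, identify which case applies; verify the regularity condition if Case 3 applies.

a=7, b=6, f(n)=29*n^5.
log_6(7) = 1.086 < 5.
f(n) = Omega(n^(1.086+epsilon)) for some epsilon > 0, so Case 3 is the candidate.
Regularity: a*f(n/b) = 7*29*(n/6)^5 = (7/7776)*29*n^5 <= c*f(n) with c = 7/7776 < 1. Satisfied.
Case 3: T(n) = Theta(n^5).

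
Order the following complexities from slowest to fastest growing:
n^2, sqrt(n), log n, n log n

Ordered by growth rate: log n < sqrt(n) < n log n < n^2.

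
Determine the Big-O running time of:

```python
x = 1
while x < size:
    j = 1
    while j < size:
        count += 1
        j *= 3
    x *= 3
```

Time complexity: O(log^2 n).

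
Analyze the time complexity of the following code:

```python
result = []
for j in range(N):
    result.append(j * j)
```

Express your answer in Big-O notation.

Time complexity: O(n).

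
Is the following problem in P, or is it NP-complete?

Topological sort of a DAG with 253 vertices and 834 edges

This problem is in P: DFS-based topological sort runs in O(V+E).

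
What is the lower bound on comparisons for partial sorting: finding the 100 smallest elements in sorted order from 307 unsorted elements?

Finding 100 smallest of 307 in sorted order: Omega(307) to identify the 100 smallest, plus Omega(100 log 100) to sort them. Total: Omega(n + k log k).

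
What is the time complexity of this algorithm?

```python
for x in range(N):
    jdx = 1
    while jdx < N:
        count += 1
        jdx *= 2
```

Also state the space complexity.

Time complexity: O(n log n).
Space complexity: O(1).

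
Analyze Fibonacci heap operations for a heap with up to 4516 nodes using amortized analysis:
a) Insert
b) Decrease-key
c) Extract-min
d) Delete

Fibonacci heaps use lazy consolidation. Potential function Phi = t + 2m (t = number of trees, m = marked nodes).
- Insert: O(1) actual, Delta Phi = +1 (one new tree) => O(1) amortized.
- Decrease-key: with c cascading cuts, actual cost is O(c); Delta Phi <= c - 2(c-1) + 2 = 4 - c (c new trees; >= c-1 marks cleared; <= 1 new mark). Amortized O(c) + (4 - c) = O(1).
- Extract-min: O(D(n) + t) actual; consolidation drops t to <= D(n)+1, so Delta Phi pays for the t term. D(n) = O(log n) for n = 4516 => O(log n) amortized.
- Delete: decrease-key to -inf then extract-min = O(log n).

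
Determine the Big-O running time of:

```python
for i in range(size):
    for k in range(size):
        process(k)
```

Time complexity: O(n^2).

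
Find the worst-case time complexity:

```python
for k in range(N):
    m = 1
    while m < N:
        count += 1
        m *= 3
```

Time complexity: O(n log n).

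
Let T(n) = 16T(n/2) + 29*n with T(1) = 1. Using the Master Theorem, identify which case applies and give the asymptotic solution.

a=16, b=2, f(n)=29*n.
log_2(16) = 4 > 1.
Since f(n) = O(n^1) is polynomially smaller than n^4, Case 1 applies.
T(n) = Theta(n^4).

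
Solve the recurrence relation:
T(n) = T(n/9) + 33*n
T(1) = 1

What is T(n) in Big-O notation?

Geometric series: 33*n*(1 + 1/9 + 1/9^2 + ...) = O(n). T(n) = O(n).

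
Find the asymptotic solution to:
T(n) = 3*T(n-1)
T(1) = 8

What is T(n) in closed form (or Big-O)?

Each step multiplies by 3. T(n) = T(1)*3^(n-1) = 8*3^(n-1).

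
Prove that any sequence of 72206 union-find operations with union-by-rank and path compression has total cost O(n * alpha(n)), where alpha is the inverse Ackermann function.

Using Tarjan's analysis with rank-based potential function. Union-by-rank keeps tree height O(log n). Path compression flattens paths during find. For n = 72206 operations, total cost is O(n * alpha(n)), effectively O(n) since alpha grows incredibly slowly.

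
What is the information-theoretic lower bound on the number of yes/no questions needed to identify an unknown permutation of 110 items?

There are 110! = 15882455415227429404253703127090772871724410234473563207581748318444567162948183030959960131517678520479243672638179990208521148623422266876757623911219200000000000000000000000000 permutations. Each yes/no question gives at most 1 bit, so at least ceil(log_2(15882455415227429404253703127090772871724410234473563207581748318444567162948183030959960131517678520479243672638179990208521148623422266876757623911219200000000000000000000000000)) = 592 questions are needed.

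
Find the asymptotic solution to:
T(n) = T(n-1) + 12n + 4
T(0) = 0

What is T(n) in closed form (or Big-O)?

Dominant term in sum is 12*sum(i, i=1..n) = 12*n*(n+1)/2 = O(n^2).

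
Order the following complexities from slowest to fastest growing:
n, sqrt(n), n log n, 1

Ordered by growth rate: 1 < sqrt(n) < n < n log n.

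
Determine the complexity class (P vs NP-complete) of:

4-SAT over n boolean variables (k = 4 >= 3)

This problem is NP-complete: 3-SAT is NP-complete (Cook-Levin); k-SAT for k>=3 reduces from 3-SAT.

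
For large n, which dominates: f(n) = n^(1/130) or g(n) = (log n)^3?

f(n) = n^(1/130) grows faster: any positive power of n dominates any polylog.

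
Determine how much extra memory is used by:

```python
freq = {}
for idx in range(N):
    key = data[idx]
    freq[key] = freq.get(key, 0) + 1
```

Space complexity: O(n).
Auxiliary storage grows linearly with the input size n in the worst case.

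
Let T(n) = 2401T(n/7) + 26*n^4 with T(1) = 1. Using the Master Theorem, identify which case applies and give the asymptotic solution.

a=2401, b=7, f(n)=26*n^4.
log_7(2401) = 4, so n^(log_b(a)) = n^4.
f(n) = Theta(n^4), so Case 2 applies.
T(n) = Theta(n^4 log n).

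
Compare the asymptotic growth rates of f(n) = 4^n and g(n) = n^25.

f(n) = 4^n grows faster: any exponential with base > 1 dominates every polynomial.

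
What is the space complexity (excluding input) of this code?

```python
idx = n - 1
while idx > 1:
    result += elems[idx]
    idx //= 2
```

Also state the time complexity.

Space complexity: O(1).
Only a constant amount of auxiliary storage is used; nothing grows with n.
Time complexity: O(log n).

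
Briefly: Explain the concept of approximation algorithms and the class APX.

An approximation algorithm finds solutions within a guaranteed factor of optimal in polynomial time. APX is the class of optimization problems with constant-factor polynomial-time approximation algorithms. Vertex Cover is in APX (2-approximation). Unless P = NP, TSP has no constant-factor approximation, but Metric TSP has a 3/2-approximation.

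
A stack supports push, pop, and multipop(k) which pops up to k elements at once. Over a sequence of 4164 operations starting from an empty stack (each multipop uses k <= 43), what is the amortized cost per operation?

Each element is pushed exactly once and popped at most once (whether by pop or as part of a multipop). So the total number of individual pops over the whole sequence is at most the number of pushes, which is at most 4164. Total work <= 2 * 4164, hence O(1) amortized per operation.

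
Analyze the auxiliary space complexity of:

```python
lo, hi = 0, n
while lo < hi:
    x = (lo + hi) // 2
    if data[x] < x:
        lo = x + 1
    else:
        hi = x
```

Space complexity: O(1).
Only a constant amount of auxiliary storage is used; nothing grows with n.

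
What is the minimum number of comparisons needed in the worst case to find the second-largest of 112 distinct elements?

Lower bound: finding the max needs 112-1 comparisons. By the adversary weight-doubling argument, the max must personally win >= ceil(log_2(112)) = 7 comparisons; the 2nd-largest is among those 7 losers, needing 7-1 more comparisons. Total >= 112-1 + 7-1 = 117. A balanced knockout tournament achieves this.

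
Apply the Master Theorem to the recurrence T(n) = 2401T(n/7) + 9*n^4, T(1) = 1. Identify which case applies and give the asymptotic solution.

a=2401, b=7, f(n)=9*n^4.
log_7(2401) = 4, so n^(log_b(a)) = n^4.
f(n) = Theta(n^4), so Case 2 applies.
T(n) = Theta(n^4 log n).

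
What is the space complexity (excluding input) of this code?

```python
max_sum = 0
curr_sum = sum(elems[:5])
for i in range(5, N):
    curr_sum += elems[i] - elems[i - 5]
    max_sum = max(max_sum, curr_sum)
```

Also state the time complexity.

Space complexity: O(1).
Only a constant amount of auxiliary storage is used; nothing grows with n.
Time complexity: O(n).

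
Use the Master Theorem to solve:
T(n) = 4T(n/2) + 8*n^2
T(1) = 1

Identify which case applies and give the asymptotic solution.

a=4, b=2, f(n)=8*n^2.
log_2(4) = 2, so n^(log_b(a)) = n^2.
f(n) = Theta(n^2), so Case 2 applies.
T(n) = Theta(n^2 log n).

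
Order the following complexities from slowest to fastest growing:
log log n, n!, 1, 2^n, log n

Ordered by growth rate: 1 < log log n < log n < 2^n < n!.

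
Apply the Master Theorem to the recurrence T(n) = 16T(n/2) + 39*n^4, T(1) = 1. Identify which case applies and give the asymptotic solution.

a=16, b=2, f(n)=39*n^4.
log_2(16) = 4, so n^(log_b(a)) = n^4.
f(n) = Theta(n^4), so Case 2 applies.
T(n) = Theta(n^4 log n).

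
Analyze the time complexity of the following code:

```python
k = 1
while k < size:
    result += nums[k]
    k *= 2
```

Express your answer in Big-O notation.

Time complexity: O(log n).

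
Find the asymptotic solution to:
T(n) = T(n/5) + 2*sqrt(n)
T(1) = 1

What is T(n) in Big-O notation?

Each level contributes sqrt(n/5^k). Geometric series with ratio 1/sqrt(5) < 1 sums to O(sqrt(n)).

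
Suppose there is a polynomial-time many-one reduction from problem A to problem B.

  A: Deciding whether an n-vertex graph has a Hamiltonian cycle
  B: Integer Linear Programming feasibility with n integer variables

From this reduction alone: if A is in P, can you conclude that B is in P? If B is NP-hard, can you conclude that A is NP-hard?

A poly-time reduction A <=_p B transfers tractability DOWN (B easy => A easy) and hardness UP (A hard => B hard), not the reverse.
From A in P, the reduction alone does NOT give B in P: any problem in P trivially reduces to SAT, yet SAT is not known to be in P.
From B NP-hard, the reduction alone does NOT give A NP-hard: again, easy problems reduce to hard ones.
(Here in fact A is NP-complete and B is NP-complete.)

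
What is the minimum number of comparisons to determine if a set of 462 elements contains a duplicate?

Determining if 462 elements are all distinct requires Omega(n log n) comparisons in the comparison model. This follows from the element distinctness lower bound.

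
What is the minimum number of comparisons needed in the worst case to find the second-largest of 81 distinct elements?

Lower bound: finding the max needs 81-1 comparisons. By the adversary weight-doubling argument, the max must personally win >= ceil(log_2(81)) = 7 comparisons; the 2nd-largest is among those 7 losers, needing 7-1 more comparisons. Total >= 81-1 + 7-1 = 86. A balanced knockout tournament achieves this.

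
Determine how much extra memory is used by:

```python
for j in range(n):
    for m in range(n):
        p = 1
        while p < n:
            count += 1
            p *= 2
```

Space complexity: O(1).
Only a constant amount of auxiliary storage is used; nothing grows with n.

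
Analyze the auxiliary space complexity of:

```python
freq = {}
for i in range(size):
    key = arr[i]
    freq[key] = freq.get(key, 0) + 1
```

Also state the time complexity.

Space complexity: O(n).
Auxiliary storage grows linearly with the input size n in the worst case.
Time complexity: O(n).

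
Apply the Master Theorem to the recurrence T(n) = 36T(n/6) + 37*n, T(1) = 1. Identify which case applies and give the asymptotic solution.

a=36, b=6, f(n)=37*n.
log_6(36) = 2 > 1.
Since f(n) = O(n^1) is polynomially smaller than n^2, Case 1 applies.
T(n) = Theta(n^2).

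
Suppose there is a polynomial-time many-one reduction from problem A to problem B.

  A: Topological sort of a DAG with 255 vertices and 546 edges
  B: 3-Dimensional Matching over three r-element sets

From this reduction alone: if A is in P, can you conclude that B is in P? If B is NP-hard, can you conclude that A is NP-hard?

A poly-time reduction A <=_p B transfers tractability DOWN (B easy => A easy) and hardness UP (A hard => B hard), not the reverse.
From A in P, the reduction alone does NOT give B in P: any problem in P trivially reduces to SAT, yet SAT is not known to be in P.
From B NP-hard, the reduction alone does NOT give A NP-hard: again, easy problems reduce to hard ones.
(Here in fact A is P and B is NP-complete.)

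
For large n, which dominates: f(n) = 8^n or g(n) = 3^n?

f(n) = 8^n grows faster: (8/3)^n -> infinity since 8/3 > 1.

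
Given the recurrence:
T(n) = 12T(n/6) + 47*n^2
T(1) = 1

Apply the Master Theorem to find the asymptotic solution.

a=12, b=6, f(n)=47*n^2. log_6(12) = 1.387 < 2. Case 3: T(n) = O(n^2).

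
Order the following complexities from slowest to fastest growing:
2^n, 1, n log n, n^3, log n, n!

Ordered by growth rate: 1 < log n < n log n < n^3 < 2^n < n!.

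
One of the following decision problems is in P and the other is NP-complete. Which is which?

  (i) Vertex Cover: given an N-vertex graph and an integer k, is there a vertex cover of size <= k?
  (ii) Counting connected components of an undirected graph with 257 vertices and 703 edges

(i) is NP-complete: one of Karp's 21 NP-complete problems (with k part of the input; for any fixed constant k it is in P).
(ii) is P: BFS/DFS visits each vertex and edge once: O(V+E).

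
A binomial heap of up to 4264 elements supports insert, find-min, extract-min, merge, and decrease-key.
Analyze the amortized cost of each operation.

A binomial heap with n <= 4264 elements has at most floor(log_2 4264) + 1 = 13 trees. Using potential Phi = number of trees: Insert adds one tree, but cascading merges reduce count -- amortized O(1). Find-min reads the cached minimum pointer: O(1). Extract-min creates O(log n) new trees: O(log n). Merge combines tree lists: O(log n). Decrease-key sifts the element up its tree of height <= log n: O(log n).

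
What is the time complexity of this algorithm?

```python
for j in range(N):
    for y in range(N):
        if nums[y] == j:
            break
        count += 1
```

Time complexity: O(n^2).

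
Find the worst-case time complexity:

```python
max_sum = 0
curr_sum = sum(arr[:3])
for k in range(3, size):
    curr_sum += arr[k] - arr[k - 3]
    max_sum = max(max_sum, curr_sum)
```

Time complexity: O(n).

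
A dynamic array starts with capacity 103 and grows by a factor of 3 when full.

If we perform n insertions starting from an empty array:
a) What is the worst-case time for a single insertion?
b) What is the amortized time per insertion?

(a) Worst-case single insertion: O(n) -- when the array is full at capacity c, the resize copies all c elements, and c can be Theta(n).
(b) Resizes happen at sizes 103, 309, 927, ... Total copy cost for n insertions: 103 + 309 + ... = O(n) (geometric series with ratio 1/3). Amortized cost per insertion: O(n)/n = O(1).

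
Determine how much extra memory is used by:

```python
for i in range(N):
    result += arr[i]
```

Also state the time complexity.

Space complexity: O(1).
Only a constant amount of auxiliary storage is used; nothing grows with n.
Time complexity: O(n).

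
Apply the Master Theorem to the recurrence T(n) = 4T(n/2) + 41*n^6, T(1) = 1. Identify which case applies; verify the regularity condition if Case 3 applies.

a=4, b=2, f(n)=41*n^6.
log_2(4) = 2 < 6.
f(n) = Omega(n^(2+epsilon)) for some epsilon > 0, so Case 3 is the candidate.
Regularity: a*f(n/b) = 4*41*(n/2)^6 = (4/64)*41*n^6 <= c*f(n) with c = 4/64 < 1. Satisfied.
Case 3: T(n) = Theta(n^6).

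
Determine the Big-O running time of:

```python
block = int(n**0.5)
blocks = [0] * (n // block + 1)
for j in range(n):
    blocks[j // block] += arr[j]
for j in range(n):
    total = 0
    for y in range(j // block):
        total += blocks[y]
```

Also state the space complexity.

Time complexity: O(n * sqrt(n)).
Space complexity: O(sqrt(n)).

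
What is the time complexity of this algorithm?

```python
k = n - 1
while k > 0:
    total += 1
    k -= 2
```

Time complexity: O(n).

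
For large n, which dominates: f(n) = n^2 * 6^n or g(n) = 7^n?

g(n) = 7^n grows faster: 7^n / (n^2 6^n) = (7/6)^n / n^2 -> infinity since 7/6 > 1.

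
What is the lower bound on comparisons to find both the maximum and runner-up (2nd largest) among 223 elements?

Lower bound: finding the max needs 223-1 comparisons. By an adversary weight-doubling argument, the maximum element must personally win at least ceil(log_2(223)) = 8 comparisons in any correct algorithm. The 2nd largest is among those 8 direct losers, and distinguishing it requires 8-1 more comparisons. Total >= 223-1 + 8-1 = 229. A balanced tournament achieves this bound exactly.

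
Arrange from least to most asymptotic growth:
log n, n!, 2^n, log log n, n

Ordered by growth rate: log log n < log n < n < 2^n < n!.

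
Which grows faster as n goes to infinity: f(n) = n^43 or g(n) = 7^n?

g(n) = 7^n grows faster: any exponential with base > 1 dominates every polynomial.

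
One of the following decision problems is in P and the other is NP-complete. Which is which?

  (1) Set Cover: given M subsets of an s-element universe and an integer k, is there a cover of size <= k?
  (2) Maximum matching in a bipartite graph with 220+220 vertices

(1) is NP-complete: one of Karp's 21 NP-complete problems (with k part of the input).
(2) is P: Hopcroft-Karp runs in O(E sqrt(V)).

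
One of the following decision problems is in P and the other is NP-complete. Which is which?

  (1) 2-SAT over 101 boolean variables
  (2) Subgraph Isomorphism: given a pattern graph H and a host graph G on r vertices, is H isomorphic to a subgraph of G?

(1) is P: 2-SAT is solvable in linear time via implication-graph SCCs.
(2) is NP-complete: generalizes Clique and Hamiltonian Path (pattern size is part of the input).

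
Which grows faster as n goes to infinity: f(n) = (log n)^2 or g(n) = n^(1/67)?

g(n) = n^(1/67) grows faster: any positive power of n dominates any polylog.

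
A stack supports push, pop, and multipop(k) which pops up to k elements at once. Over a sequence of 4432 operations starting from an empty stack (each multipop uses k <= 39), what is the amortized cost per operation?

Each element is pushed exactly once and popped at most once (whether by pop or as part of a multipop). So the total number of individual pops over the whole sequence is at most the number of pushes, which is at most 4432. Total work <= 2 * 4432, hence O(1) amortized per operation.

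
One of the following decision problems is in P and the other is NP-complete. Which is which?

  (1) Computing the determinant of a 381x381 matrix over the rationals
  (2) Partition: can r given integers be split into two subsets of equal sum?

(1) is P: Gaussian elimination runs in O(n^3).
(2) is NP-complete: Subset Sum reduces to it (one of Karp's 21 NP-complete problems).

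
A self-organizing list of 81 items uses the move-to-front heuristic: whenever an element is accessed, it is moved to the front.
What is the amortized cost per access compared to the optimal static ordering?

With potential Phi = number of inversions between the MTF list and the optimal static list (at most C(81,2)), each access has amortized cost at most 2 * (cost under optimal static ordering). This is the move-to-front 2-competitiveness result.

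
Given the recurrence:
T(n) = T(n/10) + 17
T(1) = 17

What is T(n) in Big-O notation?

Each step divides n by 10 and adds 17. After log_10(n) steps, T(n) = O(log n).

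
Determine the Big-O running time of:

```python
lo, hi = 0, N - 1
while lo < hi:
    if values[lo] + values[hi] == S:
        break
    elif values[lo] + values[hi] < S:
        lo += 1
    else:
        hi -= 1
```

Time complexity: O(n).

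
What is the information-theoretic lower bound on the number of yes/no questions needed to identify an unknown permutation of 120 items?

There are 120! = 6689502913449127057588118054090372586752746333138029810295671352301633557244962989366874165271984981308157637893214090552534408589408121859898481114389650005964960521256960000000000000000000000000000 permutations. Each yes/no question gives at most 1 bit, so at least ceil(log_2(6689502913449127057588118054090372586752746333138029810295671352301633557244962989366874165271984981308157637893214090552534408589408121859898481114389650005964960521256960000000000000000000000000000)) = 661 questions are needed.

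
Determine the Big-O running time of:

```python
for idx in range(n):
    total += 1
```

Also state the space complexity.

Time complexity: O(n).
Space complexity: O(1).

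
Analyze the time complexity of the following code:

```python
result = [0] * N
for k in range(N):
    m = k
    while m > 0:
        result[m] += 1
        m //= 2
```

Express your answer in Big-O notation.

Time complexity: O(n log n).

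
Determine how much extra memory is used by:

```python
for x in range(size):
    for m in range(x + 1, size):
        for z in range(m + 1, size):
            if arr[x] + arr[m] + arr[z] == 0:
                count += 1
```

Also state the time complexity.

Space complexity: O(1).
Only a constant amount of auxiliary storage is used; nothing grows with n.
Time complexity: O(n^3).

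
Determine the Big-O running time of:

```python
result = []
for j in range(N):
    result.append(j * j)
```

Time complexity: O(n).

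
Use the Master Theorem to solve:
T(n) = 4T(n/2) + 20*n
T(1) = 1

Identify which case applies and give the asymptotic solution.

a=4, b=2, f(n)=20*n.
log_2(4) = 2 > 1.
Since f(n) = O(n^1) is polynomially smaller than n^2, Case 1 applies.
T(n) = Theta(n^2).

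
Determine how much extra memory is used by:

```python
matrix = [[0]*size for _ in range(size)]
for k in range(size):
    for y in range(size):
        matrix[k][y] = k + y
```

Space complexity: O(n^2).
A 2D structure of size n x n is allocated.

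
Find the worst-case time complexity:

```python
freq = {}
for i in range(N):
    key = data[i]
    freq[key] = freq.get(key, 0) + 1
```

Time complexity: O(n).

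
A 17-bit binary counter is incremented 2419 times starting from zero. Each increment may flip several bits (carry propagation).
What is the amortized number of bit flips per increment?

Bit i flips on every 2^i-th increment, so over 2419 increments bit i flips floor(2419/2^i) times. Summing over i: total flips < 2 * 2419. Amortized: < 2 = O(1) per increment.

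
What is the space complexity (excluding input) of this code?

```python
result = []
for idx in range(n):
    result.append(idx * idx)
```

Space complexity: O(n).
Auxiliary storage grows linearly with the input size n in the worst case.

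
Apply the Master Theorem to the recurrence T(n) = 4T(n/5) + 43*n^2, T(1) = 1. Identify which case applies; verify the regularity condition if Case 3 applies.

a=4, b=5, f(n)=43*n^2.
log_5(4) = 0.8614 < 2.
f(n) = Omega(n^(0.8614+epsilon)) for some epsilon > 0, so Case 3 is the candidate.
Regularity: a*f(n/b) = 4*43*(n/5)^2 = (4/25)*43*n^2 <= c*f(n) with c = 4/25 < 1. Satisfied.
Case 3: T(n) = Theta(n^2).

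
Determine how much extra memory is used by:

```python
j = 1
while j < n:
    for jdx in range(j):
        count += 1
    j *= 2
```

Space complexity: O(1).
Only a constant amount of auxiliary storage is used; nothing grows with n.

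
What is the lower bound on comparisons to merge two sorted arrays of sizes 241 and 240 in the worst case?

Adversary: with |241 - 240| <= 1 the inputs can be fully interleaved so that every adjacent pair in the merged output comes from different arrays. Then each of the 480 adjacent pairs must be directly compared, or the algorithm cannot determine their relative order. Standard merge meets this bound.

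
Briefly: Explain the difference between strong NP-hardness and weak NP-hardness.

A problem is strongly NP-hard if it remains NP-hard even when all numbers in the input are bounded by a polynomial in the input length. A weakly NP-hard problem admits a pseudopolynomial algorithm. Subset Sum is weakly NP-hard (has O(nW) DP). 3-SAT is strongly NP-hard (no numeric parameters).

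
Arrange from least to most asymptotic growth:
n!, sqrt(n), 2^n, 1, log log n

Ordered by growth rate: 1 < log log n < sqrt(n) < 2^n < n!.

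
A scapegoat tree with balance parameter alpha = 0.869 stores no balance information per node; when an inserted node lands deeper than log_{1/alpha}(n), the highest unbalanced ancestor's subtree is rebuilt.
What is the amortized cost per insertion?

Search/insert path is O(log n). A rebuild of a subtree of size s costs O(s), but with alpha = 0.869 at least Omega(s) insertions must have occurred in that subtree since its last rebuild. Charging O(1) of the rebuild to each such insertion gives O(log n) amortized.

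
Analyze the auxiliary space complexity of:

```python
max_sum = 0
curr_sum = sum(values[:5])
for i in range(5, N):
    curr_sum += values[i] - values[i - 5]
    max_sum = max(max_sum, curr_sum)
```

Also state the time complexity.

Space complexity: O(1).
Only a constant amount of auxiliary storage is used; nothing grows with n.
Time complexity: O(n).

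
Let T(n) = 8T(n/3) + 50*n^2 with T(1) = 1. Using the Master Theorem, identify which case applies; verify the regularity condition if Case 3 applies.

a=8, b=3, f(n)=50*n^2.
log_3(8) = 1.893 < 2.
f(n) = Omega(n^(1.893+epsilon)) for some epsilon > 0, so Case 3 is the candidate.
Regularity: a*f(n/b) = 8*50*(n/3)^2 = (8/9)*50*n^2 <= c*f(n) with c = 8/9 < 1. Satisfied.
Case 3: T(n) = Theta(n^2).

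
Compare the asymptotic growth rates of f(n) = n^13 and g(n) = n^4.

f(n) = n^13 grows faster: n^13/n^4 = n^9 -> infinity.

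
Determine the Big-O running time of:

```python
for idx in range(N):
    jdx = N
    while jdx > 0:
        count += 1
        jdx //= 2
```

Time complexity: O(n log n).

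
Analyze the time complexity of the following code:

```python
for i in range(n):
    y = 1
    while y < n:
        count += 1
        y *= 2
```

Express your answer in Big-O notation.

Time complexity: O(n log n).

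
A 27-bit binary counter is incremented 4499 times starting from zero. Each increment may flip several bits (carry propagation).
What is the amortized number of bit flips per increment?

Bit i flips on every 2^i-th increment, so over 4499 increments bit i flips floor(4499/2^i) times. Summing over i: total flips < 2 * 4499. Amortized: < 2 = O(1) per increment.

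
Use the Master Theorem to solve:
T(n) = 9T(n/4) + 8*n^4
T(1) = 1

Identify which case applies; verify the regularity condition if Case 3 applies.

a=9, b=4, f(n)=8*n^4.
log_4(9) = 1.585 < 4.
f(n) = Omega(n^(1.585+epsilon)) for some epsilon > 0, so Case 3 is the candidate.
Regularity: a*f(n/b) = 9*8*(n/4)^4 = (9/256)*8*n^4 <= c*f(n) with c = 9/256 < 1. Satisfied.
Case 3: T(n) = Theta(n^4).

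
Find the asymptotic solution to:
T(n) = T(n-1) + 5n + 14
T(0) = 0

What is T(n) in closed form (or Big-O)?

Dominant term in sum is 5*sum(i, i=1..n) = 5*n*(n+1)/2 = O(n^2).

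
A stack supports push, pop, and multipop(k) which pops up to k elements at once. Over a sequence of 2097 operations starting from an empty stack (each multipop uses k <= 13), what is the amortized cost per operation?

Each element is pushed exactly once and popped at most once (whether by pop or as part of a multipop). So the total number of individual pops over the whole sequence is at most the number of pushes, which is at most 2097. Total work <= 2 * 2097, hence O(1) amortized per operation.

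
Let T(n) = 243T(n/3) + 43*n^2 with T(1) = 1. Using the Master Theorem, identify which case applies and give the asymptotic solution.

a=243, b=3, f(n)=43*n^2.
log_3(243) = 5 > 2.
Since f(n) = O(n^2) is polynomially smaller than n^5, Case 1 applies.
T(n) = Theta(n^5).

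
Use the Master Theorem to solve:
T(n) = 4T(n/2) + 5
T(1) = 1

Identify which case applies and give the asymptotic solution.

a=4, b=2, f(n)=5.
log_2(4) = 2 > 0.
Since f(n) = O(n^0) is polynomially smaller than n^2, Case 1 applies.
T(n) = Theta(n^2).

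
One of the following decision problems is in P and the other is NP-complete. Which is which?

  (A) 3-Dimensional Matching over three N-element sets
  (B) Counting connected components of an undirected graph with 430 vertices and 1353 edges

(A) is NP-complete: one of Karp's 21 NP-complete problems.
(B) is P: BFS/DFS visits each vertex and edge once: O(V+E).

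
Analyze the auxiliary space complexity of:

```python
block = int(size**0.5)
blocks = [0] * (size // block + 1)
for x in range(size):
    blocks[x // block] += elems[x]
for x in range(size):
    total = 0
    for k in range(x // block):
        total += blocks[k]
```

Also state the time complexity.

Space complexity: O(sqrt(n)).
Storage scales with sqrt(n).
Time complexity: O(n * sqrt(n)).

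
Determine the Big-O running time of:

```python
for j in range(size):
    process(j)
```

Time complexity: O(n).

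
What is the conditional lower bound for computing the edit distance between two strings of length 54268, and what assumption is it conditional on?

Under SETH (the Strong Exponential Time Hypothesis), edit distance on length-54268 strings cannot be computed in O(n^(2-epsilon)) time for any epsilon > 0 (Backurs-Indyk). The reduction is from CNF-SAT via the orthogonal vectors problem.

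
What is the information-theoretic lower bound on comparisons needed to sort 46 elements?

There are 46! = 5502622159812088949850305428800254892961651752960000000000 possible orderings. Each comparison gives 1 bit. We need at least ceil(log_2(5502622159812088949850305428800254892961651752960000000000)) = 192 comparisons.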